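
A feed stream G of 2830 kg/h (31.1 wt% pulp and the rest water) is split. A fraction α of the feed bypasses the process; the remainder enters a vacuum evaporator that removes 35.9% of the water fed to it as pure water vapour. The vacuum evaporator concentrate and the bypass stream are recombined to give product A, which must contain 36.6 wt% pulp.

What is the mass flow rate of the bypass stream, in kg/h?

1111 kg/h

All 2830×0.311 = 880.13 kg/h of pulp reaches A, so A = 880.13/0.366 = 2404.7 kg/h and vapour = 425.27 kg/h.
The evaporator receives (1−α)·2830 of feed at 0.689 water and removes 0.359 of that water:
0.359×0.689×(1−α)×2830 = 425.27
(1−α) = 425.27/700 = 0.6075;  α = 0.3925.
Bypass flow = 0.3925×2830 = 1110.7 kg/h.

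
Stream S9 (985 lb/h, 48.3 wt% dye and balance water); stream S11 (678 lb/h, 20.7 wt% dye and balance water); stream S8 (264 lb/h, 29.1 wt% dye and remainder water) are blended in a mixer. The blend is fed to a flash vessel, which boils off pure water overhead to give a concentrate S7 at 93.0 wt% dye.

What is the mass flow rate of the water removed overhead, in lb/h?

dye entering = 985×0.483 + 678×0.207 + 264×0.291 = 692.92 lb/h.
All dye reports to S7, so S7 = 692.92/0.930 = 745.08 lb/h.
Total feed = 1927 lb/h; overhead = 1927 − 745.08 = 1181.9 lb/h.

1182 lb/h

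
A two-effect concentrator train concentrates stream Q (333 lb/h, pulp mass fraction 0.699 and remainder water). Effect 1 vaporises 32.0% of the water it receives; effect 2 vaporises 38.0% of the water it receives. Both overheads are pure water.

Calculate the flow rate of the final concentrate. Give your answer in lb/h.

water in feed = 333×0.301 = 100.23 lb/h.
After stage 1: water left = (1−0.320)×100.23 = 68.158; stream total = 300.93 lb/h.
After stage 2: water left = (1−0.380)×68.158 = 42.258; final concentrate = 275.03 lb/h.

275 lb/h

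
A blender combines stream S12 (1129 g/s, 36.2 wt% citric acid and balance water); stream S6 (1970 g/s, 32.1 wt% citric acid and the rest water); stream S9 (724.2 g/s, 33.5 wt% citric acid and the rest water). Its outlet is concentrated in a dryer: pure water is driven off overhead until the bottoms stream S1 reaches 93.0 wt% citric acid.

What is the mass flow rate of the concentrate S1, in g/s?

1380 g/s

citric acid entering = 1129×0.362 + 1970×0.321 + 724.2×0.335 = 1283.7 g/s.
All citric acid reports to S1, so S1 = 1283.7/0.930 = 1380.3 g/s.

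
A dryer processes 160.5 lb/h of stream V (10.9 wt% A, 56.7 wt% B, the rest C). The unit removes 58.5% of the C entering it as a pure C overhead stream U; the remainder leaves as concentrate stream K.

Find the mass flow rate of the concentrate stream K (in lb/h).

130.1 lb/h

C entering = 160.5×0.324 = 52.002 lb/h; overhead removed = 0.585×52.002 = 30.421 lb/h.
Concentrate = 160.5 − 30.421 = 130.08 lb/h.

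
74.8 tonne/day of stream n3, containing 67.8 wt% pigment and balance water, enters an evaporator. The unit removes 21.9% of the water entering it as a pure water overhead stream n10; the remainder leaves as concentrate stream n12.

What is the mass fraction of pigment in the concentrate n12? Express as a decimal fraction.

pigment is not removed: 74.8×0.678 = 50.714 tonne/day of pigment enters n12.
water entering = 74.8×0.322 = 24.086 tonne/day; overhead removed = 0.219×24.086 = 5.2747 tonne/day.
Concentrate = 74.8 − 5.2747 = 69.525 tonne/day.
Mass fraction = 50.714/69.525 = 0.7294.

0.7294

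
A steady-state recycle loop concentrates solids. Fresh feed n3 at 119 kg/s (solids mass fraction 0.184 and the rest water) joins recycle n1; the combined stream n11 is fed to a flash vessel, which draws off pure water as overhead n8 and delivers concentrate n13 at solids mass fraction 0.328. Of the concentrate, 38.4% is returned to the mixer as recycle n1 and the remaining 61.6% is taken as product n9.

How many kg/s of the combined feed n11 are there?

160.6 kg/s

Overall solids balance (none leaves overhead): solids in fresh feed = solids in product, i.e. 119×0.184 = (1−0.384)·n13·0.328.
n13 = 21.896/(0.328×0.616) = 108.37 kg/s.
Recycle n1 = 0.384×108.37 = 41.614 kg/s.
Combined feed n11 = 119 + 41.614 = 160.61 kg/s.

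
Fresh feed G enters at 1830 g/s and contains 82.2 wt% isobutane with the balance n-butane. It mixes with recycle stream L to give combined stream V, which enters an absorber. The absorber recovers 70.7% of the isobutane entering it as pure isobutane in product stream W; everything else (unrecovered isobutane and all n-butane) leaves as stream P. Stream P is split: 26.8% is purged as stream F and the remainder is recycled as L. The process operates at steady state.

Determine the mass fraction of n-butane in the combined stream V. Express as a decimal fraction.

n-butane enters only via G and leaves only via the purge: 1830×0.178 = 0.268×(n-butane in P), and the absorber passes all n-butane, so n-butane in V = n-butane in P = 1215.4 g/s.
isobutane in V: m_A = 1830×0.822 + (1−0.268)·(1−0.707)·m_A, so m_A = 1504.3/0.7855 = 1915 g/s.
V = 1915 + 1215.4 = 3130.4 g/s.
n-butane fraction in V = 1215.4/3130.4 = 0.388.

0.388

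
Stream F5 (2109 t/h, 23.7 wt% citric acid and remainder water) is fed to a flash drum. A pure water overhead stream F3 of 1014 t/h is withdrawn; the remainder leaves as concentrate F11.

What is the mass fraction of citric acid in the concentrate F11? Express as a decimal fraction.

0.456

citric acid is not removed: 2109×0.237 = 499.83 t/h of citric acid enters F11.
Concentrate = 2109 − 1014 = 1095 t/h.
Mass fraction = 499.83/1095 = 0.456.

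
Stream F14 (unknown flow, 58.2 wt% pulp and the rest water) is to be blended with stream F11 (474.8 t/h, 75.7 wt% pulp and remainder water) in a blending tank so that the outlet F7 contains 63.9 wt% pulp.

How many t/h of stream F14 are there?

982.9 t/h

Let F14 be the unknown flow. Total out = 474.8 + F14.
pulp balance: 359.42 + 0.582·F14 = 0.639·(474.8 + F14)
(0.582 − 0.639)·F14 = 0.639×474.8 − 359.42 = -56.026
F14 = -56.026 / -0.057 = 982.92 t/h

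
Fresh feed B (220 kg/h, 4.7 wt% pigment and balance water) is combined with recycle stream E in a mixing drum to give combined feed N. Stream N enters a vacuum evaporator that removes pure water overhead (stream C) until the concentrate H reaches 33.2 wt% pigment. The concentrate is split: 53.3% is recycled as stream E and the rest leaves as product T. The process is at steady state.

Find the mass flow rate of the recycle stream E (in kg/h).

35.55 kg/h

Overall pigment balance (none leaves overhead): pigment in fresh feed = pigment in product, i.e. 220×0.047 = (1−0.533)·H·0.332.
H = 10.34/(0.332×0.467) = 66.691 kg/h.
Recycle E = 0.533×66.691 = 35.546 kg/h.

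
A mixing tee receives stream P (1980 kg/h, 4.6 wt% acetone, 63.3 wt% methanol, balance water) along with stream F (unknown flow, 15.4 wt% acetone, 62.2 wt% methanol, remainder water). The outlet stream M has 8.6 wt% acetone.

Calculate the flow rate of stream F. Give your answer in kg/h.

1165 kg/h

Let F be the unknown flow. Total out = 1980 + F.
acetone balance: 91.08 + 0.154·F = 0.086·(1980 + F)
(0.154 − 0.086)·F = 0.086×1980 − 91.08 = 79.2
F = 79.2 / 0.068 = 1164.7 kg/h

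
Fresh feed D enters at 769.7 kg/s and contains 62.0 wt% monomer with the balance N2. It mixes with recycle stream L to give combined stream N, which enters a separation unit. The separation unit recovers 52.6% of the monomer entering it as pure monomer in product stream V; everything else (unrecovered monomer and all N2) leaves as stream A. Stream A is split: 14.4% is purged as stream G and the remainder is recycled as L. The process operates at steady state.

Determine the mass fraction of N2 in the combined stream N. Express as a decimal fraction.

N2 enters only via D and leaves only via the purge: 769.7×0.380 = 0.144×(N2 in A), and the separation unit passes all N2, so N2 in N = N2 in A = 2031.2 kg/s.
monomer in N: m_A = 769.7×0.620 + (1−0.144)·(1−0.526)·m_A, so m_A = 477.21/0.5943 = 803.04 kg/s.
N = 803.04 + 2031.2 = 2834.2 kg/s.
N2 fraction in N = 2031.2/2834.2 = 0.717.

0.717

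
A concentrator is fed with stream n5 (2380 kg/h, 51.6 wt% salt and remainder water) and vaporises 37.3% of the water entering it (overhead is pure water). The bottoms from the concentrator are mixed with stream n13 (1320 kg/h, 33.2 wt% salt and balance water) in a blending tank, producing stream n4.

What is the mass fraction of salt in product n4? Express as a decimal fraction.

Vapour removed = 0.373×0.484×2380 = 429.67 kg/h; concentrate = 1950.3 kg/h.
salt reaching the mixer = 1228.1 (from concentrate) + 1320×0.332 = 1666.3 kg/h.
Product flow = 1950.3 + 1320 = 3270.3 kg/h; salt fraction = 0.510.

0.510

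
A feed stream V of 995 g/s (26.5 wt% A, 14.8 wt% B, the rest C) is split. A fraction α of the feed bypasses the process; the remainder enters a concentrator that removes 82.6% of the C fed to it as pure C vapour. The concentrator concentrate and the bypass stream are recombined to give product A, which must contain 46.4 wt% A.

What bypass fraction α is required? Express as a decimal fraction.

All 995×0.265 = 263.68 g/s of A reaches A, so A = 263.68/0.464 = 568.27 g/s and vapour = 426.73 g/s.
The evaporator receives (1−α)·995 of feed at 0.587 C and removes 0.826 of that C:
0.826×0.587×(1−α)×995 = 426.73
(1−α) = 426.73/482.44 = 0.8845;  α = 0.1155.

0.115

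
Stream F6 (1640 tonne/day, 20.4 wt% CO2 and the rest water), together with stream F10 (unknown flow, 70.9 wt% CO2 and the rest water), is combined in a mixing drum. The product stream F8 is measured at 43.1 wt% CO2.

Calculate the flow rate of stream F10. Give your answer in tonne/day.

1339 tonne/day

Let F10 be the unknown flow. Total out = 1640 + F10.
CO2 balance: 334.56 + 0.709·F10 = 0.431·(1640 + F10)
(0.709 − 0.431)·F10 = 0.431×1640 − 334.56 = 372.28
F10 = 372.28 / 0.278 = 1339.1 tonne/day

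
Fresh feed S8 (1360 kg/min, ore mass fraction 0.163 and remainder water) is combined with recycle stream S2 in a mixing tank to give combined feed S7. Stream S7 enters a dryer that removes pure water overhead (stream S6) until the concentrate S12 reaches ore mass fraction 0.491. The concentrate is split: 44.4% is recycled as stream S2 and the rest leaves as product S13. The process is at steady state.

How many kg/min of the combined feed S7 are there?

1721 kg/min

Overall ore balance (none leaves overhead): ore in fresh feed = ore in product, i.e. 1360×0.163 = (1−0.444)·S12·0.491.
S12 = 221.68/(0.491×0.556) = 812.03 kg/min.
Recycle S2 = 0.444×812.03 = 360.54 kg/min.
Combined feed S7 = 1360 + 360.54 = 1720.5 kg/min.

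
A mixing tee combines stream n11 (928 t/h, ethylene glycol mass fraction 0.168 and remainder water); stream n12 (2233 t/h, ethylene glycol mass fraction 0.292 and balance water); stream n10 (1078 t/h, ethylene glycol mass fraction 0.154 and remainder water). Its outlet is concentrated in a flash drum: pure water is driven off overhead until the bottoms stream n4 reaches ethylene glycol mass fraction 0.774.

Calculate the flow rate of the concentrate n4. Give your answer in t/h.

ethylene glycol entering = 928×0.168 + 2233×0.292 + 1078×0.154 = 973.95 t/h.
All ethylene glycol reports to n4, so n4 = 973.95/0.774 = 1258.3 t/h.

1258 t/h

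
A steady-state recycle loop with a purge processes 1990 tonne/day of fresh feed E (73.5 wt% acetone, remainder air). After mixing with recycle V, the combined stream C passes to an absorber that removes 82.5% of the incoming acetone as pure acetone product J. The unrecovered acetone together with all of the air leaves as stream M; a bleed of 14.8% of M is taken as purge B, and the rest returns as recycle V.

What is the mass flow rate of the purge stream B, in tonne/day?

air enters only via E and leaves only via the purge: 1990×0.265 = 0.148×(air in M), and the absorber passes all air, so air in C = air in M = 3563.2 tonne/day.
acetone in C: m_A = 1990×0.735 + (1−0.148)·(1−0.825)·m_A, so m_A = 1462.6/0.8509 = 1718.9 tonne/day.
M = (1−0.825)×1718.9 + 3563.2 = 3864 tonne/day.
Purge B = 0.148×3864 = 571.87 tonne/day.

571.9 tonne/day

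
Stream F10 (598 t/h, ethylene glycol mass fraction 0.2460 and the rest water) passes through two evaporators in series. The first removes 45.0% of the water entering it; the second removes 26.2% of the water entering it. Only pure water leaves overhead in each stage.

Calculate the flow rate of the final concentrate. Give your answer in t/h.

water in feed = 598×0.754 = 450.89 t/h.
After stage 1: water left = (1−0.450)×450.89 = 247.99; stream total = 395.1 t/h.
After stage 2: water left = (1−0.262)×247.99 = 183.02; final concentrate = 330.13 t/h.

330.1 t/h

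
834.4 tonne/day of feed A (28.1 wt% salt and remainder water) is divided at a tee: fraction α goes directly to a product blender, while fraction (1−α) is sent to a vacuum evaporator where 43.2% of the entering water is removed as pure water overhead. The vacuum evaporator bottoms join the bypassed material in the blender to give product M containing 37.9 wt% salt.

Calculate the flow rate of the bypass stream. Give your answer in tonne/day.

All 834.4×0.281 = 234.47 tonne/day of salt reaches M, so M = 234.47/0.379 = 618.64 tonne/day and vapour = 215.76 tonne/day.
The evaporator receives (1−α)·834.4 of feed at 0.719 water and removes 0.432 of that water:
0.432×0.719×(1−α)×834.4 = 215.76
(1−α) = 215.76/259.17 = 0.8325;  α = 0.1675.
Bypass flow = 0.1675×834.4 = 139.78 tonne/day.

139.8 tonne/day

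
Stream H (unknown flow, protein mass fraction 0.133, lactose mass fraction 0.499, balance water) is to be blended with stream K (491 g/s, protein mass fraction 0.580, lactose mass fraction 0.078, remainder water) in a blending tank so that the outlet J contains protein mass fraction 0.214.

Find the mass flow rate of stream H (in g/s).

2219 g/s

Let H be the unknown flow. Total out = 491 + H.
protein balance: 284.78 + 0.133·H = 0.214·(491 + H)
(0.133 − 0.214)·H = 0.214×491 − 284.78 = -179.71
H = -179.71 / -0.081 = 2218.6 g/s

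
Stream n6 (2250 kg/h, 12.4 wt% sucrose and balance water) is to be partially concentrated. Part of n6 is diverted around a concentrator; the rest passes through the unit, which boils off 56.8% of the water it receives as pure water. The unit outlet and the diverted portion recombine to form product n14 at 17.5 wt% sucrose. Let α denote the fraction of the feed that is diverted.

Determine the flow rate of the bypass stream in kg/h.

932.2 kg/h

All 2250×0.124 = 279 kg/h of sucrose reaches n14, so n14 = 279/0.175 = 1594.3 kg/h and vapour = 655.71 kg/h.
The evaporator receives (1−α)·2250 of feed at 0.876 water and removes 0.568 of that water:
0.568×0.876×(1−α)×2250 = 655.71
(1−α) = 655.71/1119.5 = 0.5857;  α = 0.4143.
Bypass flow = 0.4143×2250 = 932.16 kg/h.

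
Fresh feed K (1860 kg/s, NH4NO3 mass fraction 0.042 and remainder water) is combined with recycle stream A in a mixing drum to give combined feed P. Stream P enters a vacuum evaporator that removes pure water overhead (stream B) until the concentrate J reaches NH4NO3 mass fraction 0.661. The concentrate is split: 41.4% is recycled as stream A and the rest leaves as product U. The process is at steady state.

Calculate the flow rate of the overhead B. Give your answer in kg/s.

1742 kg/s

Overall NH4NO3 balance (none leaves overhead): NH4NO3 in fresh feed = NH4NO3 in product, i.e. 1860×0.042 = (1−0.414)·J·0.661.
J = 78.12/(0.661×0.586) = 201.68 kg/s.
Recycle A = 0.414×201.68 = 83.496 kg/s.
Combined feed P = 1860 + 83.496 = 1943.5 kg/s.
Overhead B = P − J = 1943.5 − 201.68 = 1741.8 kg/s.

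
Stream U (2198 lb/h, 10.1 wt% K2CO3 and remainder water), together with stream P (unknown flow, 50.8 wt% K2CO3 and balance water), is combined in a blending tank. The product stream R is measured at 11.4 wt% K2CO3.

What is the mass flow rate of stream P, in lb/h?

Let P be the unknown flow. Total out = 2198 + P.
K2CO3 balance: 222 + 0.508·P = 0.114·(2198 + P)
(0.508 − 0.114)·P = 0.114×2198 − 222 = 28.574
P = 28.574 / 0.394 = 72.523 lb/h

72.52 lb/h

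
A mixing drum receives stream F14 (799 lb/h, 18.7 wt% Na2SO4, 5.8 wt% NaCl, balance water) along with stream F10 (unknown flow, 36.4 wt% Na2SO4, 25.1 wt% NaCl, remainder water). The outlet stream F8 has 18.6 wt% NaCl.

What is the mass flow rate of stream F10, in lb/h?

Let F10 be the unknown flow. Total out = 799 + F10.
NaCl balance: 46.342 + 0.251·F10 = 0.186·(799 + F10)
(0.251 − 0.186)·F10 = 0.186×799 − 46.342 = 102.27
F10 = 102.27 / 0.065 = 1573.4 lb/h

1573 lb/h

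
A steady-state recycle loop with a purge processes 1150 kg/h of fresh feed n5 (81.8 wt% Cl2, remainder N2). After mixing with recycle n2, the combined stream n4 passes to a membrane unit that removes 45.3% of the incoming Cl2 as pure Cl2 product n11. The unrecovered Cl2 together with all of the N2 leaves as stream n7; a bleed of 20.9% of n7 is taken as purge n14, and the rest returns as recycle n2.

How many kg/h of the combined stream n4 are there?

2660 kg/h

N2 enters only via n5 and leaves only via the purge: 1150×0.182 = 0.209×(N2 in n7), and the membrane unit passes all N2, so N2 in n4 = N2 in n7 = 1001.4 kg/h.
Cl2 in n4: m_A = 1150×0.818 + (1−0.209)·(1−0.453)·m_A, so m_A = 940.7/0.5673 = 1658.1 kg/h.
n4 = 1658.1 + 1001.4 = 2659.6 kg/h.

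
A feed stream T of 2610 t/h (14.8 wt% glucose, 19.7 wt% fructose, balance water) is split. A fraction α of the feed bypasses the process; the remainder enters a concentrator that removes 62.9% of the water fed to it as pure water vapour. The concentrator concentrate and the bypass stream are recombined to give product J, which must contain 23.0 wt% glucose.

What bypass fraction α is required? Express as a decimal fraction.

All 2610×0.148 = 386.28 t/h of glucose reaches J, so J = 386.28/0.230 = 1679.5 t/h and vapour = 930.52 t/h.
The evaporator receives (1−α)·2610 of feed at 0.655 water and removes 0.629 of that water:
0.629×0.655×(1−α)×2610 = 930.52
(1−α) = 930.52/1075.3 = 0.8654;  α = 0.1346.

0.135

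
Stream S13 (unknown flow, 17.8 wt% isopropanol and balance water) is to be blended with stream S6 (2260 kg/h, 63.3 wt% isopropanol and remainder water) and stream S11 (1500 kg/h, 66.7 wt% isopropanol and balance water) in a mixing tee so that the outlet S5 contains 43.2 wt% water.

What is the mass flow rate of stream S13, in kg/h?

Let S13 be the unknown flow. Total out = 3760 + S13.
water balance: 1328.9 + 0.822·S13 = 0.432·(3760 + S13)
(0.822 − 0.432)·S13 = 0.432×3760 − 1328.9 = 295.4
S13 = 295.4 / 0.390 = 757.44 kg/h

757.4 kg/h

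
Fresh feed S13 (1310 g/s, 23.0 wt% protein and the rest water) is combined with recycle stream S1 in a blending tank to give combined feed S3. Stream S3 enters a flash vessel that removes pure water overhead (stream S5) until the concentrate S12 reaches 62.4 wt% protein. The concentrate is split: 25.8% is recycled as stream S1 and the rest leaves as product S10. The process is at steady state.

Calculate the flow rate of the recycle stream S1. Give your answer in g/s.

Overall protein balance (none leaves overhead): protein in fresh feed = protein in product, i.e. 1310×0.230 = (1−0.258)·S12·0.624.
S12 = 301.3/(0.624×0.742) = 650.74 g/s.
Recycle S1 = 0.258×650.74 = 167.89 g/s.

167.9 g/s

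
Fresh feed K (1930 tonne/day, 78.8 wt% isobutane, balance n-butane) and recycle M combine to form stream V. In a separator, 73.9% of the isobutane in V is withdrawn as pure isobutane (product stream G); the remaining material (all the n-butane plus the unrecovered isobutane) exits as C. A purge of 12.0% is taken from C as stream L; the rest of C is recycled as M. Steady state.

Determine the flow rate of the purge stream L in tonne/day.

n-butane enters only via K and leaves only via the purge: 1930×0.212 = 0.120×(n-butane in C), and the separator passes all n-butane, so n-butane in V = n-butane in C = 3409.7 tonne/day.
isobutane in V: m_A = 1930×0.788 + (1−0.120)·(1−0.739)·m_A, so m_A = 1520.8/0.7703 = 1974.3 tonne/day.
C = (1−0.739)×1974.3 + 3409.7 = 3925 tonne/day.
Purge L = 0.120×3925 = 470.99 tonne/day.

471 tonne/day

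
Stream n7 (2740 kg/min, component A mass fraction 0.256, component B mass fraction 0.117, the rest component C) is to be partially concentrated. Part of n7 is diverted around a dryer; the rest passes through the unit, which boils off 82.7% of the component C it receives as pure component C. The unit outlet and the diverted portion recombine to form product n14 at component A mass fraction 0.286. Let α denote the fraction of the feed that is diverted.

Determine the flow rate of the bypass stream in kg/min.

2186 kg/min

All 2740×0.256 = 701.44 kg/min of component A reaches n14, so n14 = 701.44/0.286 = 2452.6 kg/min and vapour = 287.41 kg/min.
The evaporator receives (1−α)·2740 of feed at 0.627 component C and removes 0.827 of that component C:
0.827×0.627×(1−α)×2740 = 287.41
(1−α) = 287.41/1420.8 = 0.2023;  α = 0.7977.
Bypass flow = 0.7977×2740 = 2185.7 kg/min.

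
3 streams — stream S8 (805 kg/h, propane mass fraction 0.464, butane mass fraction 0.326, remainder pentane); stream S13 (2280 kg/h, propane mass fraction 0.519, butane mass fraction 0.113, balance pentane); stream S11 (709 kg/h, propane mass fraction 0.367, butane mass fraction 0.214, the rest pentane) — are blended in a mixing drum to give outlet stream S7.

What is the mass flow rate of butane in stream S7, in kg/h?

671.8 kg/h

butane out = butane in = 805×0.326 + 2280×0.113 + 709×0.214 = 671.8 kg/h.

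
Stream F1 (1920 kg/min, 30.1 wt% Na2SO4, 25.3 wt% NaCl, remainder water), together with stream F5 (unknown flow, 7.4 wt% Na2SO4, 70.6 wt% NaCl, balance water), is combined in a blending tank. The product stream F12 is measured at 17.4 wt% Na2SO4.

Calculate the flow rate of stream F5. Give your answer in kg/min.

Let F5 be the unknown flow. Total out = 1920 + F5.
Na2SO4 balance: 577.92 + 0.074·F5 = 0.174·(1920 + F5)
(0.074 − 0.174)·F5 = 0.174×1920 − 577.92 = -243.84
F5 = -243.84 / -0.100 = 2438.4 kg/min

2438 kg/min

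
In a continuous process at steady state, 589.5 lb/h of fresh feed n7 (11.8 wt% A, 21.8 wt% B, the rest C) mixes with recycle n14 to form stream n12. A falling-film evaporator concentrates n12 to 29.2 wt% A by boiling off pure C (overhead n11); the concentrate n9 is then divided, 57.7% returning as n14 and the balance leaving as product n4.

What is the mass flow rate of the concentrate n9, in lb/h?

Overall A balance (none leaves overhead): A in fresh feed = A in product, i.e. 589.5×0.118 = (1−0.577)·n9·0.292.
n9 = 69.561/(0.292×0.423) = 563.17 lb/h.

563.2 lb/h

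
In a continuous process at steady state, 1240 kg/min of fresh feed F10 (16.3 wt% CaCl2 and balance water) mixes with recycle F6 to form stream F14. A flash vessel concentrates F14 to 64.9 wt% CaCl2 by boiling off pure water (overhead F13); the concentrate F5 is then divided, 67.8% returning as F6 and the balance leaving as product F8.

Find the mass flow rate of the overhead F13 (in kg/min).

928.6 kg/min

Overall CaCl2 balance (none leaves overhead): CaCl2 in fresh feed = CaCl2 in product, i.e. 1240×0.163 = (1−0.678)·F5·0.649.
F5 = 202.12/(0.649×0.322) = 967.18 kg/min.
Recycle F6 = 0.678×967.18 = 655.75 kg/min.
Combined feed F14 = 1240 + 655.75 = 1895.8 kg/min.
Overhead F13 = F14 − F5 = 1895.8 − 967.18 = 928.57 kg/min.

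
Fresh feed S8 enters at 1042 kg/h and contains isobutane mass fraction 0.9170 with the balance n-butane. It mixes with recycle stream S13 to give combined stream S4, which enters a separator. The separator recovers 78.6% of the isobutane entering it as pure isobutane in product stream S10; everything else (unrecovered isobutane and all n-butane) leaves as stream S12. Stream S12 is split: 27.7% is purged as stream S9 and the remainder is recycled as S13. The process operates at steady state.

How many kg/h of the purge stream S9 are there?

n-butane enters only via S8 and leaves only via the purge: 1042×0.083 = 0.277×(n-butane in S12), and the separator passes all n-butane, so n-butane in S4 = n-butane in S12 = 312.22 kg/h.
isobutane in S4: m_A = 1042×0.917 + (1−0.277)·(1−0.786)·m_A, so m_A = 955.51/0.8453 = 1130.4 kg/h.
S12 = (1−0.786)×1130.4 + 312.22 = 554.13 kg/h.
Purge S9 = 0.277×554.13 = 153.49 kg/h.

153.5 kg/h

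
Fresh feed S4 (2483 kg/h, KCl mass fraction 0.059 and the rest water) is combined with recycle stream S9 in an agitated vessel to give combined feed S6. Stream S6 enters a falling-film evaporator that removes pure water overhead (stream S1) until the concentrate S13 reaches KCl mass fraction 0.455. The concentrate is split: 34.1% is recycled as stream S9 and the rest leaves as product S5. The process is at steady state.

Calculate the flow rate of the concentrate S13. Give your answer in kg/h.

488.6 kg/h

Overall KCl balance (none leaves overhead): KCl in fresh feed = KCl in product, i.e. 2483×0.059 = (1−0.341)·S13·0.455.
S13 = 146.5/(0.455×0.659) = 488.58 kg/h.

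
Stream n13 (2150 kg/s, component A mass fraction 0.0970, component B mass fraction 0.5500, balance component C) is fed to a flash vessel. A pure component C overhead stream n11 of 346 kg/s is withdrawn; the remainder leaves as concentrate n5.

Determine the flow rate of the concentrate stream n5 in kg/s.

Concentrate = 2150 − 346 = 1804 kg/s.

1804 kg/s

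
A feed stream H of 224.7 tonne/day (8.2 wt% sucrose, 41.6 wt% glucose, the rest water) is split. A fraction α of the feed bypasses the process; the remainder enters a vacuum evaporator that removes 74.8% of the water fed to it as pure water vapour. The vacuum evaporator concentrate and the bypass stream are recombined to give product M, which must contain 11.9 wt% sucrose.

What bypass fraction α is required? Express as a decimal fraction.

0.172

All 224.7×0.082 = 18.425 tonne/day of sucrose reaches M, so M = 18.425/0.119 = 154.84 tonne/day and vapour = 69.865 tonne/day.
The evaporator receives (1−α)·224.7 of feed at 0.502 water and removes 0.748 of that water:
0.748×0.502×(1−α)×224.7 = 69.865
(1−α) = 69.865/84.374 = 0.8280;  α = 0.1720.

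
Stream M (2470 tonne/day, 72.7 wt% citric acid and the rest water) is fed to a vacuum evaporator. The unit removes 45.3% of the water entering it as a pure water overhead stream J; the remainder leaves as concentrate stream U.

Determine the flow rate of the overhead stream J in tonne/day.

water entering = 2470×0.273 = 674.31 tonne/day; overhead removed = 0.453×674.31 = 305.46 tonne/day.

305.5 tonne/day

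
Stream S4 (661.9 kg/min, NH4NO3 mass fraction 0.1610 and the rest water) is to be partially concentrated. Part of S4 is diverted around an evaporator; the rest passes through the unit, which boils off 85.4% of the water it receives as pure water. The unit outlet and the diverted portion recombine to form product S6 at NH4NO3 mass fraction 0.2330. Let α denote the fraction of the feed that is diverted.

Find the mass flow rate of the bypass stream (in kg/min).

All 661.9×0.161 = 106.57 kg/min of NH4NO3 reaches S6, so S6 = 106.57/0.233 = 457.36 kg/min and vapour = 204.54 kg/min.
The evaporator receives (1−α)·661.9 of feed at 0.839 water and removes 0.854 of that water:
0.854×0.839×(1−α)×661.9 = 204.54
(1−α) = 204.54/474.26 = 0.4313;  α = 0.5687.
Bypass flow = 0.5687×661.9 = 376.44 kg/min.

376.4 kg/min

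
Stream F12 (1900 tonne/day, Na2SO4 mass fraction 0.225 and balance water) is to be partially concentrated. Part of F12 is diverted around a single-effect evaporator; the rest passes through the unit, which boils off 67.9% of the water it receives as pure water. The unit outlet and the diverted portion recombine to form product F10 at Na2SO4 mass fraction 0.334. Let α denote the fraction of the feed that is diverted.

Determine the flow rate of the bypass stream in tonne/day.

All 1900×0.225 = 427.5 tonne/day of Na2SO4 reaches F10, so F10 = 427.5/0.334 = 1279.9 tonne/day and vapour = 620.06 tonne/day.
The evaporator receives (1−α)·1900 of feed at 0.775 water and removes 0.679 of that water:
0.679×0.775×(1−α)×1900 = 620.06
(1−α) = 620.06/999.83 = 0.6202;  α = 0.3798.
Bypass flow = 0.3798×1900 = 721.68 tonne/day.

721.7 tonne/day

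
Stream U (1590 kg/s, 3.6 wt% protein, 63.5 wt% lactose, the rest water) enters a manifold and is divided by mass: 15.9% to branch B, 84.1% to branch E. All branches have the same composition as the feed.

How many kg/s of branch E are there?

Branch E flow = 0.841×1590 = 1337.2 kg/s.

1337 kg/s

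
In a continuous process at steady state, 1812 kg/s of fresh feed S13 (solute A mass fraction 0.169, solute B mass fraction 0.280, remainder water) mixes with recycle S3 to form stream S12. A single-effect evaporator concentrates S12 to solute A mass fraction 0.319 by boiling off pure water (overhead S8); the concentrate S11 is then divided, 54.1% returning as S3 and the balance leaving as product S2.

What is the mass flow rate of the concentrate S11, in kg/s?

Overall solute A balance (none leaves overhead): solute A in fresh feed = solute A in product, i.e. 1812×0.169 = (1−0.541)·S11·0.319.
S11 = 306.23/(0.319×0.459) = 2091.4 kg/s.

2091 kg/s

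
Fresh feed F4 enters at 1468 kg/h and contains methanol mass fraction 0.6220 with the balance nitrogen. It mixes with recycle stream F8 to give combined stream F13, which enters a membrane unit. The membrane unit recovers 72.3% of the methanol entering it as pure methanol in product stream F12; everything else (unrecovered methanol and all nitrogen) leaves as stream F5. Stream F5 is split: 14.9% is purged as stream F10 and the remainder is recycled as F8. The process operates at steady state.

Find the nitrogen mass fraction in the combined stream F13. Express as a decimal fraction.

nitrogen enters only via F4 and leaves only via the purge: 1468×0.378 = 0.149×(nitrogen in F5), and the membrane unit passes all nitrogen, so nitrogen in F13 = nitrogen in F5 = 3724.2 kg/h.
methanol in F13: m_A = 1468×0.622 + (1−0.149)·(1−0.723)·m_A, so m_A = 913.1/0.7643 = 1194.7 kg/h.
F13 = 1194.7 + 3724.2 = 4918.9 kg/h.
nitrogen fraction in F13 = 3724.2/4918.9 = 0.7571.

0.7571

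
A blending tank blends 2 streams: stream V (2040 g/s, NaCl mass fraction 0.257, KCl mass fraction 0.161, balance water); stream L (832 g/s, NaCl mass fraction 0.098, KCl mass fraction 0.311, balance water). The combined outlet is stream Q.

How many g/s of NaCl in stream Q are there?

NaCl out = NaCl in = 2040×0.257 + 832×0.098 = 605.82 g/s.

605.8 g/s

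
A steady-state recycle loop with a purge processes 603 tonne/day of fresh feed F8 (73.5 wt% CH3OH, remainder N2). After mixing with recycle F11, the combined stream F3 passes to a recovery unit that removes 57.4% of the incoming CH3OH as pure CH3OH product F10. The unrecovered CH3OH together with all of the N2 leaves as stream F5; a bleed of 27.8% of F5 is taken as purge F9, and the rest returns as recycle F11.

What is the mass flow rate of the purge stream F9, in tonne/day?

235.6 tonne/day

N2 enters only via F8 and leaves only via the purge: 603×0.265 = 0.278×(N2 in F5), and the recovery unit passes all N2, so N2 in F3 = N2 in F5 = 574.8 tonne/day.
CH3OH in F3: m_A = 603×0.735 + (1−0.278)·(1−0.574)·m_A, so m_A = 443.2/0.6924 = 640.07 tonne/day.
F5 = (1−0.574)×640.07 + 574.8 = 847.47 tonne/day.
Purge F9 = 0.278×847.47 = 235.6 tonne/day.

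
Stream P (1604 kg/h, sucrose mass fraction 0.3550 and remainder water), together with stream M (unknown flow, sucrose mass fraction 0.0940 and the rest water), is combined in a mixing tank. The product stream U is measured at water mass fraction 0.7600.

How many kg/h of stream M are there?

1263 kg/h

Let M be the unknown flow. Total out = 1604 + M.
water balance: 1034.6 + 0.906·M = 0.760·(1604 + M)
(0.906 − 0.760)·M = 0.760×1604 − 1034.6 = 184.46
M = 184.46 / 0.146 = 1263.4 kg/h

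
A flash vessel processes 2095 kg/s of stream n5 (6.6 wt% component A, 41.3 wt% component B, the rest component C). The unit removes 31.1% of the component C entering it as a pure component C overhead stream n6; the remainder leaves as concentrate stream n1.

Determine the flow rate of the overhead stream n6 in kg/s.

339.5 kg/s

component C entering = 2095×0.521 = 1091.5 kg/s; overhead removed = 0.311×1091.5 = 339.45 kg/s.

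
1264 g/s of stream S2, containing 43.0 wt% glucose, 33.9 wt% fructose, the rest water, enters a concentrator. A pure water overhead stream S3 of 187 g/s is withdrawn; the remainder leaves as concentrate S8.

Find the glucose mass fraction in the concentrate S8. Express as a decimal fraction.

glucose is not removed: 1264×0.430 = 543.52 g/s of glucose enters S8.
Concentrate = 1264 − 187 = 1077 g/s.
Mass fraction = 543.52/1077 = 0.505.

0.505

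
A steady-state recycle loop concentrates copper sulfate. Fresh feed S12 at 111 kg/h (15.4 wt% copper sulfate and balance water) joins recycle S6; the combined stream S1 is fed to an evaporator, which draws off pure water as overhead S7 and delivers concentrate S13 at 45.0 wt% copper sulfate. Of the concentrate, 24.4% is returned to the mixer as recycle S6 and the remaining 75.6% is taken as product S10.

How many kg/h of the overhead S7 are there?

Overall copper sulfate balance (none leaves overhead): copper sulfate in fresh feed = copper sulfate in product, i.e. 111×0.154 = (1−0.244)·S13·0.450.
S13 = 17.094/(0.450×0.756) = 50.247 kg/h.
Recycle S6 = 0.244×50.247 = 12.26 kg/h.
Combined feed S1 = 111 + 12.26 = 123.26 kg/h.
Overhead S7 = S1 − S13 = 123.26 − 50.247 = 73.013 kg/h.

73.01 kg/h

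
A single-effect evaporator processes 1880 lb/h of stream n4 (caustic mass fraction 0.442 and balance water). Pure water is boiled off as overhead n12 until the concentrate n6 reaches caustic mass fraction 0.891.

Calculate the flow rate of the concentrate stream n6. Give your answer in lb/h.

932.6 lb/h

caustic is conserved: 1880×0.442 = 830.96 lb/h all reports to the concentrate.
Concentrate = 830.96/(target fraction) = 932.62 lb/h.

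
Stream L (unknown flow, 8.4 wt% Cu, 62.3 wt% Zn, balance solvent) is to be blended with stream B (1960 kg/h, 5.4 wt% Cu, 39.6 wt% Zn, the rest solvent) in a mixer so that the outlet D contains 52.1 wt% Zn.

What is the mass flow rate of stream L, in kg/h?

Let L be the unknown flow. Total out = 1960 + L.
Zn balance: 776.16 + 0.623·L = 0.521·(1960 + L)
(0.623 − 0.521)·L = 0.521×1960 − 776.16 = 245
L = 245 / 0.102 = 2402 kg/h

2402 kg/h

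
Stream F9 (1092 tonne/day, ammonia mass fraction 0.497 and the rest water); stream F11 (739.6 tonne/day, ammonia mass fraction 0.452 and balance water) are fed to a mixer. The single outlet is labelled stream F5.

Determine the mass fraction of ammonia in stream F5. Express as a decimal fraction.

Total flow out = 1092 + 739.6 = 1831.6 tonne/day.
ammonia in = 1092×0.497 + 739.6×0.452 = 877.02 tonne/day.
ammonia mass fraction in F5 = 877.02/1831.6 = 0.479.

0.479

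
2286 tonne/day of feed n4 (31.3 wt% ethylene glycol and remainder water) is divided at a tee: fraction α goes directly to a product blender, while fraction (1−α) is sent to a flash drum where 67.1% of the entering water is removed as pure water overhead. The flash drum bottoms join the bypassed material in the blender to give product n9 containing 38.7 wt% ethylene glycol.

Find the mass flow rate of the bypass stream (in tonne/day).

1338 tonne/day

All 2286×0.313 = 715.52 tonne/day of ethylene glycol reaches n9, so n9 = 715.52/0.387 = 1848.9 tonne/day and vapour = 437.12 tonne/day.
The evaporator receives (1−α)·2286 of feed at 0.687 water and removes 0.671 of that water:
0.671×0.687×(1−α)×2286 = 437.12
(1−α) = 437.12/1053.8 = 0.4148;  α = 0.5852.
Bypass flow = 0.5852×2286 = 1337.8 tonne/day.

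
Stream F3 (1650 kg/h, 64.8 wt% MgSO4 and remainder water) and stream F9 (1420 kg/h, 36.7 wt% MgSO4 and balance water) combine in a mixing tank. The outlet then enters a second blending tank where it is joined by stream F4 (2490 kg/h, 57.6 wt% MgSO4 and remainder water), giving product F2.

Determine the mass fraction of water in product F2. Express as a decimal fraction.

Overall, product flow = 5560 kg/h.
water in = 1650×0.352 + 1420×0.633 + 2490×0.424 = 2535.4 kg/h.
water fraction in F2 = 0.456.

0.456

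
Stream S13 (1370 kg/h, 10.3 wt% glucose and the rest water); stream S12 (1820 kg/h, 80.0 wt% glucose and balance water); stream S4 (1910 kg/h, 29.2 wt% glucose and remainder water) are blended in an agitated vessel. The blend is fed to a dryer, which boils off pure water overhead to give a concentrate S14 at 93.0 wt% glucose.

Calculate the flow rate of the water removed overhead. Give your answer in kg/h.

2783 kg/h

glucose entering = 1370×0.103 + 1820×0.800 + 1910×0.292 = 2154.8 kg/h.
All glucose reports to S14, so S14 = 2154.8/0.930 = 2317 kg/h.
Total feed = 5100 kg/h; overhead = 5100 − 2317 = 2783 kg/h.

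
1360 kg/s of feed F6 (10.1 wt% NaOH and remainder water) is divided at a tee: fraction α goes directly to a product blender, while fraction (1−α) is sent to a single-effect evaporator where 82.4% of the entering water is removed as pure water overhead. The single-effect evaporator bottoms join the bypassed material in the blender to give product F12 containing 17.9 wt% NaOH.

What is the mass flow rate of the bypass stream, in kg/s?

All 1360×0.101 = 137.36 kg/s of NaOH reaches F12, so F12 = 137.36/0.179 = 767.37 kg/s and vapour = 592.63 kg/s.
The evaporator receives (1−α)·1360 of feed at 0.899 water and removes 0.824 of that water:
0.824×0.899×(1−α)×1360 = 592.63
(1−α) = 592.63/1007.5 = 0.5882;  α = 0.4118.
Bypass flow = 0.4118×1360 = 559.99 kg/s.

560 kg/s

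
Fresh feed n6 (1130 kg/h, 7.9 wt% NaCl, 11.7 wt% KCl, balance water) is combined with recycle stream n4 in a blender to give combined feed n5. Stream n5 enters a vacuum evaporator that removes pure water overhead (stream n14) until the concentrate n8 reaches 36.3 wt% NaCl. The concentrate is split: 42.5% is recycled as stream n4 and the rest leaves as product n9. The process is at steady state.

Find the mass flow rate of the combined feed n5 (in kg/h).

Overall NaCl balance (none leaves overhead): NaCl in fresh feed = NaCl in product, i.e. 1130×0.079 = (1−0.425)·n8·0.363.
n8 = 89.27/(0.363×0.575) = 427.69 kg/h.
Recycle n4 = 0.425×427.69 = 181.77 kg/h.
Combined feed n5 = 1130 + 181.77 = 1311.8 kg/h.

1312 kg/h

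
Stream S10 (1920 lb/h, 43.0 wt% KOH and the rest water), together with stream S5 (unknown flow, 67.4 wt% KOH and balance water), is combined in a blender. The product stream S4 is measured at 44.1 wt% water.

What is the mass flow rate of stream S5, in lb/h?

2154 lb/h

Let S5 be the unknown flow. Total out = 1920 + S5.
water balance: 1094.4 + 0.326·S5 = 0.441·(1920 + S5)
(0.326 − 0.441)·S5 = 0.441×1920 − 1094.4 = -247.68
S5 = -247.68 / -0.115 = 2153.7 lb/h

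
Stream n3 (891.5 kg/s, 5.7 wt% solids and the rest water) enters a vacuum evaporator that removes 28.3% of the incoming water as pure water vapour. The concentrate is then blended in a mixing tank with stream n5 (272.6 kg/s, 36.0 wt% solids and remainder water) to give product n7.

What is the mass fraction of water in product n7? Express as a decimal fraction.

0.839

Vapour removed = 0.283×0.943×891.5 = 237.91 kg/s; concentrate = 653.59 kg/s.
water reaching the mixer = 602.77 (from concentrate) + 272.6×0.640 = 777.23 kg/s.
Product flow = 653.59 + 272.6 = 926.19 kg/s; water fraction = 0.839.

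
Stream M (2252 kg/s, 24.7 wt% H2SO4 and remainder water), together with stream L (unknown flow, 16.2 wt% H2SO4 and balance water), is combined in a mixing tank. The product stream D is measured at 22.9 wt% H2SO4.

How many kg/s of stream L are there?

Let L be the unknown flow. Total out = 2252 + L.
H2SO4 balance: 556.24 + 0.162·L = 0.229·(2252 + L)
(0.162 − 0.229)·L = 0.229×2252 − 556.24 = -40.536
L = -40.536 / -0.067 = 605.01 kg/s

605 kg/s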